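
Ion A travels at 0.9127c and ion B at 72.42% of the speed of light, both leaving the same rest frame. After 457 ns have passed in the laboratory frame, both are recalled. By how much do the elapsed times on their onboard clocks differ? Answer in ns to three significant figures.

|τ_A − τ_B| = 128 ns

A: γ = 1/√(1 − 0.9127²) = 1/√0.1670 = 2.447; τ_A = 457/2.447 = 186.7 ns.
B: β = 0.7242; γ = 1/√(1 − 0.7242²) = 1/√0.4755 = 1.450; τ_B = 457/1.450 = 315.1 ns.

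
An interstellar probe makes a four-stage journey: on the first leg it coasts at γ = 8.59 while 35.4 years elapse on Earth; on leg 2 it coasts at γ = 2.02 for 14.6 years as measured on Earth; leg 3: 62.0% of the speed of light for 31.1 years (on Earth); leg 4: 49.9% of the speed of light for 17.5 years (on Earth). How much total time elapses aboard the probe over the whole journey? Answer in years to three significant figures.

Leg 1: γ = 8.59; τ_1 = 35.4/8.590 = 4.121 years.
Leg 2: γ = 2.02; τ_2 = 14.6/2.020 = 7.228 years.
Leg 3: β = 0.620; γ = 1/√(1 − 0.620²) = 1/√0.6156 = 1.275; τ_3 = 31.1/1.275 = 24.40 years.
Leg 4: β = 0.499; γ = 1/√(1 − 0.499²) = 1/√0.7510 = 1.154; τ_4 = 17.5/1.154 = 15.17 years.
Total: 4.121 + 7.228 + 24.40 + 15.17 years.

τ = 50.9 years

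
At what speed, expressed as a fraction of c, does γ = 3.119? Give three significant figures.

β = 0.947

β = √(1 − 1/γ²) = √(1 − 1/3.119²) = √(1 − 0.1028) = √0.8972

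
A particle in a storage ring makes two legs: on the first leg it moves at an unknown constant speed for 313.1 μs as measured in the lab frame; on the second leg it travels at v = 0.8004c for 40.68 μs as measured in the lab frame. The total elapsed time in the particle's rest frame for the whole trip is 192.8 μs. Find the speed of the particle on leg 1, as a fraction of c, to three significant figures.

β = 0.843

Leg 1: speed unknown; τ_1 = 313.1/γ_1.
Leg 2: γ = 1/√(1 − 0.8004²) = 1/√0.3594 = 1.668; τ_2 = 40.68/1.668 = 24.39 μs.
Total proper time: τ_1 + 24.39 = 192.8, so τ_1 = 192.8 − 24.39 = 168.4 μs.
γ_1 = 313.1/168.4 = 1.859; β = √(1 − 1/γ²) = √0.7107.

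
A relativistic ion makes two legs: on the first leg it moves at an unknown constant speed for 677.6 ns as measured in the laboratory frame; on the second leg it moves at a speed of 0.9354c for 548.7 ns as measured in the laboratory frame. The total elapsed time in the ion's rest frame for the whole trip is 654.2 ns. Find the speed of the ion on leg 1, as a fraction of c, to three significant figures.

Leg 1: speed unknown; τ_1 = 677.6/γ_1.
Leg 2: γ = 1/√(1 − 0.9354²) = 1/√0.1250 = 2.828; τ_2 = 548.7/2.828 = 194.0 ns.
Total proper time: τ_1 + 194.0 = 654.2, so τ_1 = 654.2 − 194.0 = 460.2 ns.
γ_1 = 677.6/460.2 = 1.472; β = √(1 − 1/γ²) = √0.5388.

β = 0.734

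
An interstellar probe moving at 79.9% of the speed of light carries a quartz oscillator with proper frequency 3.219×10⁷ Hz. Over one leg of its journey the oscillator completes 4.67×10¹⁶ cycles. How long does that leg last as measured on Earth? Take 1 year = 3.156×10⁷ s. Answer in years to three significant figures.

β = 0.799; γ = 1/√(1 − 0.799²) = 1/√0.3616 = 1.663
Proper time for N cycles: τ = N/f = 4.67×10¹⁶/(3.219×10⁷) = 1.451×10⁹ s = 45.97 years.
Lab-frame duration Δt = γτ = 1.663 × 45.97 = 76.44 years.

Δt = 76.4 years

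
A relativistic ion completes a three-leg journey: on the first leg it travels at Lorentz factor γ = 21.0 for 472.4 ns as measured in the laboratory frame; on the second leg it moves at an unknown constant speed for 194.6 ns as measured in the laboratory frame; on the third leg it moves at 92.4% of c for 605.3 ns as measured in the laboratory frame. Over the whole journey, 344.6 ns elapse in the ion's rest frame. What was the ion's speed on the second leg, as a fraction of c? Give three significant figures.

β = 0.885

Leg 1: γ = 21.0; τ_1 = 472.4/21.00 = 22.50 ns.
Leg 2: speed unknown; τ_2 = 194.6/γ_2.
Leg 3: β = 0.924; γ = 1/√(1 − 0.924²) = 1/√0.1462 = 2.615; τ_3 = 605.3/2.615 = 231.5 ns.
Total proper time: 22.50 + τ_2 + 231.5 = 344.6, so τ_2 = 344.6 − 254.0 = 90.64 ns.
γ_2 = 194.6/90.64 = 2.147; β = √(1 − 1/γ²) = √0.7830.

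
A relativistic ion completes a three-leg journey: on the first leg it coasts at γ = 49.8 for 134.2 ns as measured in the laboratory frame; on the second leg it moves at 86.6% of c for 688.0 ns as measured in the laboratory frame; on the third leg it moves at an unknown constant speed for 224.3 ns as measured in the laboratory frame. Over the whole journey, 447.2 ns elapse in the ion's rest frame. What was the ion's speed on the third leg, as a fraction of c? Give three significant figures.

Leg 1: γ = 49.8; τ_1 = 134.2/49.80 = 2.695 ns.
Leg 2: β = 0.866; γ = 1/√(1 − 0.866²) = 1/√0.2500 = 2.000; τ_2 = 688.0/2.000 = 344.0 ns.
Leg 3: speed unknown; τ_3 = 224.3/γ_3.
Total proper time: 2.695 + 344.0 + τ_3 = 447.2, so τ_3 = 447.2 − 346.7 = 100.5 ns.
γ_3 = 224.3/100.5 = 2.232; β = √(1 − 1/γ²) = √0.7993.

β = 0.894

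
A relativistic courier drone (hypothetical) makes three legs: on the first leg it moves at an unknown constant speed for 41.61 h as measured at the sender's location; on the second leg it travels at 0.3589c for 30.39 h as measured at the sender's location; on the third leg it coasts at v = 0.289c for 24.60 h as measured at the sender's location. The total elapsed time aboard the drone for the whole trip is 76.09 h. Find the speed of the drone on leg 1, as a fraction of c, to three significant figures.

Leg 1: speed unknown; τ_1 = 41.61/γ_1.
Leg 2: γ = 1/√(1 − 0.3589²) = 1/√0.8712 = 1.071; τ_2 = 30.39/1.071 = 28.37 h.
Leg 3: γ = 1/√(1 − 0.289²) = 1/√0.9165 = 1.045; τ_3 = 24.60/1.045 = 23.55 h.
Total proper time: τ_1 + 28.37 + 23.55 = 76.09, so τ_1 = 76.09 − 51.92 = 24.17 h.
γ_1 = 41.61/24.17 = 1.721; β = √(1 − 1/γ²) = √0.6625.

β = 0.814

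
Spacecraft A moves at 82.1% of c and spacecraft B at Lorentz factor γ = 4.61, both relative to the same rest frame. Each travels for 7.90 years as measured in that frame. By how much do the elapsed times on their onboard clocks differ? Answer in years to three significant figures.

|τ_A − τ_B| = 2.80 years

A: β = 0.821; γ = 1/√(1 − 0.821²) = 1/√0.3260 = 1.752; τ_A = 7.90/1.752 = 4.510 years.
B: γ = 4.61; τ_B = 7.90/4.610 = 1.714 years.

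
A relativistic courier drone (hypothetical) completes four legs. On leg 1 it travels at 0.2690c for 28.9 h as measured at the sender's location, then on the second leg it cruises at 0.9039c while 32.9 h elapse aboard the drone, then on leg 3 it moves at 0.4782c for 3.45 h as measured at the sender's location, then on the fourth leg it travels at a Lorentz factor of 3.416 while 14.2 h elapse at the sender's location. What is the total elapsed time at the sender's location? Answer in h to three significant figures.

Leg 1: 28.9 h is already measured at the sender's location.
Leg 2: γ = 1/√(1 − 0.9039²) = 1/√0.1830 = 2.338; Δt_2 = 2.338 × 32.9 = 76.92 h.
Leg 3: 3.45 h is already measured at the sender's location.
Leg 4: 14.2 h is already measured at the sender's location.
Total: 28.90 + 76.92 + 3.450 + 14.20 h.

Δt = 123 h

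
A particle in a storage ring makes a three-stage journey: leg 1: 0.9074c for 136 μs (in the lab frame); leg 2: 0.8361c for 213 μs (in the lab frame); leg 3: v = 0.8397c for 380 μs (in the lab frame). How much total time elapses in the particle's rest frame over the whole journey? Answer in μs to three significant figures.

τ = 380 μs

Leg 1: γ = 1/√(1 − 0.9074²) = 1/√0.1766 = 2.379; τ_1 = 136/2.379 = 57.16 μs.
Leg 2: γ = 1/√(1 − 0.8361²) = 1/√0.3009 = 1.823; τ_2 = 213/1.823 = 116.8 μs.
Leg 3: γ = 1/√(1 − 0.8397²) = 1/√0.2949 = 1.841; τ_3 = 380/1.841 = 206.4 μs.
Total: 57.16 + 116.8 + 206.4 μs.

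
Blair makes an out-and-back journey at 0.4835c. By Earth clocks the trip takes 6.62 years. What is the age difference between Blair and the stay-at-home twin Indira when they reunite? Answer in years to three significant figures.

γ = 1/√(1 − 0.4835²) = 1/√0.7662 = 1.142
Blair's elapsed proper time: τ = 6.62/1.142 = 5.795 years.
Age gap = Δt − τ = 6.62 − 5.795 years.

Δt − τ = 0.825 years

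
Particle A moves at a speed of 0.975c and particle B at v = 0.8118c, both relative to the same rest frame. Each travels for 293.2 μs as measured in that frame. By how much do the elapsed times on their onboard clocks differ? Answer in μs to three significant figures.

A: γ = 1/√(1 − 0.975²) = 1/√0.04938 = 4.500; τ_A = 293.2/4.500 = 65.15 μs.
B: γ = 1/√(1 − 0.8118²) = 1/√0.3410 = 1.713; τ_B = 293.2/1.713 = 171.2 μs.

|τ_A − τ_B| = 106 μs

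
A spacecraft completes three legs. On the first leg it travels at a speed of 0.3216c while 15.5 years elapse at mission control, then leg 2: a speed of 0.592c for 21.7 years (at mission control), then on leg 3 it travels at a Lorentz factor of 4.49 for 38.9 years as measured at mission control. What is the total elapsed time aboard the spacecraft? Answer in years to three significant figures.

Leg 1: γ = 1/√(1 − 0.3216²) = 1/√0.8966 = 1.056; τ_1 = 15.5/1.056 = 14.68 years.
Leg 2: γ = 1/√(1 − 0.592²) = 1/√0.6495 = 1.241; τ_2 = 21.7/1.241 = 17.49 years.
Leg 3: γ = 4.49; τ_3 = 38.9/4.490 = 8.664 years.
Total: 14.68 + 17.49 + 8.664 years.

τ = 40.8 years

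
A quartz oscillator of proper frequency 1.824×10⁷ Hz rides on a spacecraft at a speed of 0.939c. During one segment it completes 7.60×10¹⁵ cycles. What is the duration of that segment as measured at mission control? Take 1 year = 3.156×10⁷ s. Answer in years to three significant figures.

Δt = 38.4 years

γ = 1/√(1 − 0.939²) = 1/√0.1183 = 2.908
Proper time for N cycles: τ = N/f = 7.60×10¹⁵/(1.824×10⁷) = 4.167×10⁸ s = 13.20 years.
Lab-frame duration Δt = γτ = 2.908 × 13.20 = 38.39 years.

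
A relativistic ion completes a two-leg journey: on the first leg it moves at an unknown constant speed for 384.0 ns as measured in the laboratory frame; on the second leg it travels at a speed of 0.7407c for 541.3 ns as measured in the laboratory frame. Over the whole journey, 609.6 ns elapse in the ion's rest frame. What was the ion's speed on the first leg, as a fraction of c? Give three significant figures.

β = 0.768

Leg 1: speed unknown; τ_1 = 384.0/γ_1.
Leg 2: γ = 1/√(1 − 0.7407²) = 1/√0.4514 = 1.488; τ_2 = 541.3/1.488 = 363.7 ns.
Total proper time: τ_1 + 363.7 = 609.6, so τ_1 = 609.6 − 363.7 = 245.9 ns.
γ_1 = 384.0/245.9 = 1.561; β = √(1 − 1/γ²) = √0.5898.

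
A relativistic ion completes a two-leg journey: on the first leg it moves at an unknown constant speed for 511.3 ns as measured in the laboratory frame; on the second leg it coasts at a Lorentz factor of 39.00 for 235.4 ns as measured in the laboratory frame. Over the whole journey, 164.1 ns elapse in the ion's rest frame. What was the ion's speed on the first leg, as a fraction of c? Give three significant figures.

β = 0.951

Leg 1: speed unknown; τ_1 = 511.3/γ_1.
Leg 2: γ = 39.00; τ_2 = 235.4/39.00 = 6.036 ns.
Total proper time: τ_1 + 6.036 = 164.1, so τ_1 = 164.1 − 6.036 = 158.1 ns.
γ_1 = 511.3/158.1 = 3.235; β = √(1 − 1/γ²) = √0.9044.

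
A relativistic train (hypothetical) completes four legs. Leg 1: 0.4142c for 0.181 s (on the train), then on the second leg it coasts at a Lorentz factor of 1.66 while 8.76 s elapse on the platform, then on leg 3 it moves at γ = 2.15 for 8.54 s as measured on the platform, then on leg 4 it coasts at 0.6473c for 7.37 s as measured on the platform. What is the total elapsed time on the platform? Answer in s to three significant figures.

Δt = 24.9 s

Leg 1: γ = 1/√(1 − 0.4142²) = 1/√0.8284 = 1.099; Δt_1 = 1.099 × 0.181 = 0.1989 s.
Leg 2: 8.76 s is already measured on the platform.
Leg 3: 8.54 s is already measured on the platform.
Leg 4: 7.37 s is already measured on the platform.
Total: 0.1989 + 8.760 + 8.540 + 7.370 s.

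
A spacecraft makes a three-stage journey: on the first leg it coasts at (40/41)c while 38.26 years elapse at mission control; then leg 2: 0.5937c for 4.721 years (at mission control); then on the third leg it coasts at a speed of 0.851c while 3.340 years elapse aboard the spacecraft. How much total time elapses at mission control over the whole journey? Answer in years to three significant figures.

Leg 1: 38.26 years is already measured at mission control.
Leg 2: 4.721 years is already measured at mission control.
Leg 3: γ = 1/√(1 − 0.851²) = 1/√0.2758 = 1.904; Δt_3 = 1.904 × 3.340 = 6.360 years.
Total: 38.26 + 4.721 + 6.360 years.

Δt = 49.3 years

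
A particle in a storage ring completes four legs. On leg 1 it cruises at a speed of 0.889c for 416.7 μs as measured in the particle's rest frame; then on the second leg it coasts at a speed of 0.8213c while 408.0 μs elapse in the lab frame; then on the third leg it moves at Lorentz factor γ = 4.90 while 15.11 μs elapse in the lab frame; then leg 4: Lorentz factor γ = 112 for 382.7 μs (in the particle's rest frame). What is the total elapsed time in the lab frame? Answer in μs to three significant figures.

Δt = 4.42×10⁴ μs

Leg 1: γ = 1/√(1 − 0.889²) = 1/√0.2097 = 2.184; Δt_1 = 2.184 × 416.7 = 910.0 μs.
Leg 2: 408.0 μs is already measured in the lab frame.
Leg 3: 15.11 μs is already measured in the lab frame.
Leg 4: γ = 112; Δt_4 = 112.0 × 382.7 = 4.286×10⁴ μs.
Total: 910.0 + 408.0 + 15.11 + 4.286×10⁴ μs.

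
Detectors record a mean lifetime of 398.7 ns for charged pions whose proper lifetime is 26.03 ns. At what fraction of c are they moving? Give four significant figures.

β = 0.9979

γ = Δt/τ₀ = 398.7/26.03 = 15.32
β = √(1 − 1/γ²) = √(1 − 0.004262) = √0.9957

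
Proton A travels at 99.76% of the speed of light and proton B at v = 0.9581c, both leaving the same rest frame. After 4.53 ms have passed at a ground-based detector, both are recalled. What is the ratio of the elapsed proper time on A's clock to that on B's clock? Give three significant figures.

A: β = 0.9976; γ = 1/√(1 − 0.9976²) = 1/√0.004794 = 14.44. B: γ = 1/√(1 − 0.9581²) = 1/√0.08204 = 3.491.
τ_A/τ_B = γ_B/γ_A = 3.491/14.44 = 0.2417, so τ_A/τ_B = 0.2417.

τ_A/τ_B = 0.242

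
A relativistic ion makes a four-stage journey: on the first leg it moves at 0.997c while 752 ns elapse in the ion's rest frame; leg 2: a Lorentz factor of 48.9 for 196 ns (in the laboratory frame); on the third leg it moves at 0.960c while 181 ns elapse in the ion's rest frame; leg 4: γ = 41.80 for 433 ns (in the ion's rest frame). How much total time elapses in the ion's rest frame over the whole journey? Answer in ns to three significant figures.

τ = 1370 ns

Leg 1: 752 ns is already measured in the ion's rest frame.
Leg 2: γ = 48.9; τ_2 = 196/48.90 = 4.008 ns.
Leg 3: 181 ns is already measured in the ion's rest frame.
Leg 4: 433 ns is already measured in the ion's rest frame.
Total: 752.0 + 4.008 + 181.0 + 433.0 ns.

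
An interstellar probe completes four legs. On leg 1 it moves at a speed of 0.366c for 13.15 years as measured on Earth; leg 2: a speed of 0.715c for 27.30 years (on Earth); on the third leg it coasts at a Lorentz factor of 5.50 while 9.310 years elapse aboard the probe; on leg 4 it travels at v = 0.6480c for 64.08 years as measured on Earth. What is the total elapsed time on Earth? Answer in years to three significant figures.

Leg 1: 13.15 years is already measured on Earth.
Leg 2: 27.30 years is already measured on Earth.
Leg 3: γ = 5.50; Δt_3 = 5.500 × 9.310 = 51.21 years.
Leg 4: 64.08 years is already measured on Earth.
Total: 13.15 + 27.30 + 51.21 + 64.08 years.

Δt = 156 years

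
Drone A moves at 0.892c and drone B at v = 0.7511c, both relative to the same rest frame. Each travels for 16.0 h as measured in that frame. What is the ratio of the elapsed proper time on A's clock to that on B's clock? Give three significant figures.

A: γ = 1/√(1 − 0.892²) = 1/√0.2043 = 2.212. B: γ = 1/√(1 − 0.7511²) = 1/√0.4358 = 1.515.
τ_A/τ_B = γ_B/γ_A = 1.515/2.212 = 0.6847, so τ_A/τ_B = 0.6847.

τ_A/τ_B = 0.685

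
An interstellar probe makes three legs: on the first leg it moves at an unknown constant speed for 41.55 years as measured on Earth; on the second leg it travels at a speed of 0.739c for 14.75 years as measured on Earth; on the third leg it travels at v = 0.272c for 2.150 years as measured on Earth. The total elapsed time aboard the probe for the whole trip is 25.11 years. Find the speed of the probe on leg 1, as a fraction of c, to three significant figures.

Leg 1: speed unknown; τ_1 = 41.55/γ_1.
Leg 2: γ = 1/√(1 − 0.739²) = 1/√0.4539 = 1.484; τ_2 = 14.75/1.484 = 9.937 years.
Leg 3: γ = 1/√(1 − 0.272²) = 1/√0.9260 = 1.039; τ_3 = 2.150/1.039 = 2.069 years.
Total proper time: τ_1 + 9.937 + 2.069 = 25.11, so τ_1 = 25.11 − 12.01 = 13.10 years.
γ_1 = 41.55/13.10 = 3.171; β = √(1 − 1/γ²) = √0.9005.

β = 0.949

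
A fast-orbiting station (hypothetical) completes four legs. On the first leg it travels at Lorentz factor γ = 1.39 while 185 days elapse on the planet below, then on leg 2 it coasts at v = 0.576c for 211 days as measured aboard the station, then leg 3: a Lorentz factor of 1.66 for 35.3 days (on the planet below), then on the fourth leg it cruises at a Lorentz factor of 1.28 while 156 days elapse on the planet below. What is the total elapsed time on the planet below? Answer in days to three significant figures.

Δt = 634 days

Leg 1: 185 days is already measured on the planet below.
Leg 2: γ = 1/√(1 − 0.576²) = 1/√0.6682 = 1.223; Δt_2 = 1.223 × 211 = 258.1 days.
Leg 3: 35.3 days is already measured on the planet below.
Leg 4: 156 days is already measured on the planet below.
Total: 185.0 + 258.1 + 35.30 + 156.0 days.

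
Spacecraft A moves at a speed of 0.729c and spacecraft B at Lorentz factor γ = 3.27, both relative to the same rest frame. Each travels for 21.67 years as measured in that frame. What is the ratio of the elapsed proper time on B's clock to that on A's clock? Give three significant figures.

τ_B/τ_A = 0.447

A: γ = 1/√(1 − 0.729²) = 1/√0.4686 = 1.461. B: γ = 3.27.
τ_A/τ_B = γ_B/γ_A = 3.270/1.461 = 2.238, so τ_B/τ_A = 0.4468.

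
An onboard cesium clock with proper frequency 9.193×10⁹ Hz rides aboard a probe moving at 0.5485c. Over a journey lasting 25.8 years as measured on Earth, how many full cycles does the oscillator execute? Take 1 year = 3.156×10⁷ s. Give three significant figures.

γ = 1/√(1 − 0.5485²) = 1/√0.6991 = 1.196
The oscillator's own cycle count is N = f × τ where τ is the proper time aboard the probe. τ = Δt/γ = 25.8/1.196 = 21.57 years = 6.808×10⁸ s.
N = 9.193×10⁹ × 6.808×10⁸ = 6.259×10¹⁸.

N = 6.26×10¹⁸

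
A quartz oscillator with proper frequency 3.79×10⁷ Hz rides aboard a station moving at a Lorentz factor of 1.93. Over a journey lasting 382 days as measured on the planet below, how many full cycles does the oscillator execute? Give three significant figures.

γ = 1.93
The oscillator's own cycle count is N = f × τ where τ is the proper time aboard the station. τ = Δt/γ = 382/1.930 = 197.9 days = 1.710×10⁷ s.
N = 3.79×10⁷ × 1.710×10⁷ = 6.481×10¹⁴.

N = 6.48×10¹⁴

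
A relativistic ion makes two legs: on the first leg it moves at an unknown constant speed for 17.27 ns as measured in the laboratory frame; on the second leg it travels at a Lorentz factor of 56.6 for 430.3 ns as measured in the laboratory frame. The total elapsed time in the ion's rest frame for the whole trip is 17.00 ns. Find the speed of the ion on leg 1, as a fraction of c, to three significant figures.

β = 0.839

Leg 1: speed unknown; τ_1 = 17.27/γ_1.
Leg 2: γ = 56.6; τ_2 = 430.3/56.60 = 7.602 ns.
Total proper time: τ_1 + 7.602 = 17.00, so τ_1 = 17.00 − 7.602 = 9.398 ns.
γ_1 = 17.27/9.398 = 1.838; β = √(1 − 1/γ²) = √0.7039.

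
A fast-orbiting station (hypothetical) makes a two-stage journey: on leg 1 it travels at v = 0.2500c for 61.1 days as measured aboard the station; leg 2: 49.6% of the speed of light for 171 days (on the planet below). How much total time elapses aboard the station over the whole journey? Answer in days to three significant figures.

Leg 1: 61.1 days is already measured aboard the station.
Leg 2: β = 0.496; γ = 1/√(1 − 0.496²) = 1/√0.7540 = 1.152; τ_2 = 171/1.152 = 148.5 days.
Total: 61.10 + 148.5 days.

τ = 210 days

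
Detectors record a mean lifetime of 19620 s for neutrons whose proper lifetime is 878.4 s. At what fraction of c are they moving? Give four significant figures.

v = 0.9990c

γ = Δt/τ₀ = 19620/878.4 = 22.34
β = √(1 − 1/γ²) = √(1 − 0.002004) = √0.9980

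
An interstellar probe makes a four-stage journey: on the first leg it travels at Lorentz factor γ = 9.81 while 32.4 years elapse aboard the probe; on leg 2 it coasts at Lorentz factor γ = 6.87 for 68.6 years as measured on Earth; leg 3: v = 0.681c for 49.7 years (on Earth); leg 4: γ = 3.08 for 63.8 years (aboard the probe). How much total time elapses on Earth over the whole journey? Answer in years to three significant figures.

Leg 1: γ = 9.81; Δt_1 = 9.810 × 32.4 = 317.8 years.
Leg 2: 68.6 years is already measured on Earth.
Leg 3: 49.7 years is already measured on Earth.
Leg 4: γ = 3.08; Δt_4 = 3.080 × 63.8 = 196.5 years.
Total: 317.8 + 68.60 + 49.70 + 196.5 years.

Δt = 633 years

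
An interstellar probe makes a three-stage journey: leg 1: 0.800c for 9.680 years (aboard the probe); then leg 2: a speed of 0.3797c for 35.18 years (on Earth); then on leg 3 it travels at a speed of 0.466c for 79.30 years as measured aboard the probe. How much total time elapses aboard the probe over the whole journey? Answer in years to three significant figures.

Leg 1: 9.680 years is already measured aboard the probe.
Leg 2: γ = 1/√(1 − 0.3797²) = 1/√0.8558 = 1.081; τ_2 = 35.18/1.081 = 32.55 years.
Leg 3: 79.30 years is already measured aboard the probe.
Total: 9.680 + 32.55 + 79.30 years.

τ = 122 years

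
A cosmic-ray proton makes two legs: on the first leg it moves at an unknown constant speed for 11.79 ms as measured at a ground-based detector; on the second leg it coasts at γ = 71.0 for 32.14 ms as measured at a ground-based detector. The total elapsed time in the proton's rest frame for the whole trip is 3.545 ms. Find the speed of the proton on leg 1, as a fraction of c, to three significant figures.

Leg 1: speed unknown; τ_1 = 11.79/γ_1.
Leg 2: γ = 71.0; τ_2 = 32.14/71.00 = 0.4527 ms.
Total proper time: τ_1 + 0.4527 = 3.545, so τ_1 = 3.545 − 0.4527 = 3.092 ms.
γ_1 = 11.79/3.092 = 3.813; β = √(1 − 1/γ²) = √0.9312.

β = 0.965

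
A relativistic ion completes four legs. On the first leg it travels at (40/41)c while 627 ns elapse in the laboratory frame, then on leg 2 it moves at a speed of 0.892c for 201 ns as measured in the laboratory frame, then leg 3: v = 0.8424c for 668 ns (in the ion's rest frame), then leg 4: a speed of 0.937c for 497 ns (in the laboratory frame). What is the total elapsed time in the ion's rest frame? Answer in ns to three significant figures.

τ = 1070 ns

Leg 1: γ = 1/√(1 − (40/41)²) = 41/9 ≈ 4.556; τ_1 = 627/4.556 = 137.6 ns.
Leg 2: γ = 1/√(1 − 0.892²) = 1/√0.2043 = 2.212; τ_2 = 201/2.212 = 90.86 ns.
Leg 3: 668 ns is already measured in the ion's rest frame.
Leg 4: γ = 1/√(1 − 0.937²) = 1/√0.1220 = 2.863; τ_4 = 497/2.863 = 173.6 ns.
Total: 137.6 + 90.86 + 668.0 + 173.6 ns.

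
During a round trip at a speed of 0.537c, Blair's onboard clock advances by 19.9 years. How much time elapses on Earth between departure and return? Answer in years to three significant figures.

Δt = 23.6 years

γ = 1/√(1 − 0.537²) = 1/√0.7116 = 1.185
Earth-frame duration is the dilated interval: Δt = γτ = 1.185 × 19.9 years.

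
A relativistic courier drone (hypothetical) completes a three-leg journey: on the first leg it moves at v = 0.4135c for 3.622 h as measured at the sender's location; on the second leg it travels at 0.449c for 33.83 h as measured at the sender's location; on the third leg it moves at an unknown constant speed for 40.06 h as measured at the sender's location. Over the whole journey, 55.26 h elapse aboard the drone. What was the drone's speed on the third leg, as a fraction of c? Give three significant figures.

Leg 1: γ = 1/√(1 − 0.4135²) = 1/√0.8290 = 1.098; τ_1 = 3.622/1.098 = 3.298 h.
Leg 2: γ = 1/√(1 − 0.449²) = 1/√0.7984 = 1.119; τ_2 = 33.83/1.119 = 30.23 h.
Leg 3: speed unknown; τ_3 = 40.06/γ_3.
Total proper time: 3.298 + 30.23 + τ_3 = 55.26, so τ_3 = 55.26 − 33.53 = 21.73 h.
γ_3 = 40.06/21.73 = 1.843; β = √(1 − 1/γ²) = √0.7057.

β = 0.840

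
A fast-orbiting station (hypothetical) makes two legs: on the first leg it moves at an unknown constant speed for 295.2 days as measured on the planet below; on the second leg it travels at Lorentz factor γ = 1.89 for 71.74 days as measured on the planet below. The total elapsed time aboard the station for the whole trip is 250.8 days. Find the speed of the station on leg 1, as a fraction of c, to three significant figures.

β = 0.693

Leg 1: speed unknown; τ_1 = 295.2/γ_1.
Leg 2: γ = 1.89; τ_2 = 71.74/1.890 = 37.96 days.
Total proper time: τ_1 + 37.96 = 250.8, so τ_1 = 250.8 − 37.96 = 212.8 days.
γ_1 = 295.2/212.8 = 1.387; β = √(1 − 1/γ²) = √0.4801.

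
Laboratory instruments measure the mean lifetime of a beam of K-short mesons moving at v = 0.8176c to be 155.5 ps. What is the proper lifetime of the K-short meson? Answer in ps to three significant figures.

τ₀ = 89.5 ps

γ = 1/√(1 − 0.8176²) = 1/√0.3315 = 1.737
The lab-frame lifetime is the dilated interval; the proper lifetime is τ₀ = Δt/γ = 155.5/1.737 ps.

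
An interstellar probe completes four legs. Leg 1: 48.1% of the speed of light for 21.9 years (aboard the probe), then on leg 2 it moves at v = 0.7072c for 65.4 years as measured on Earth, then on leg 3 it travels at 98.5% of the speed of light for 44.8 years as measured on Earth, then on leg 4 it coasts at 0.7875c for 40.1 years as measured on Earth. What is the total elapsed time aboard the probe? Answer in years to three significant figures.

Leg 1: 21.9 years is already measured aboard the probe.
Leg 2: γ = 1/√(1 − 0.7072²) = 1/√0.4999 = 1.414; τ_2 = 65.4/1.414 = 46.24 years.
Leg 3: β = 0.985; γ = 1/√(1 − 0.985²) = 1/√0.02977 = 5.795; τ_3 = 44.8/5.795 = 7.730 years.
Leg 4: γ = 1/√(1 − 0.7875²) = 1/√0.3798 = 1.623; τ_4 = 40.1/1.623 = 24.71 years.
Total: 21.90 + 46.24 + 7.730 + 24.71 years.

τ = 101 years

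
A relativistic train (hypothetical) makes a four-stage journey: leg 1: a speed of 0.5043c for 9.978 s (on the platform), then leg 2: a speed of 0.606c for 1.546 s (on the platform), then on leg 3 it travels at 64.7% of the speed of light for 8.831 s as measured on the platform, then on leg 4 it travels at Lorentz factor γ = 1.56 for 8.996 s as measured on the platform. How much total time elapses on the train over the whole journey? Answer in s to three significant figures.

Leg 1: γ = 1/√(1 − 0.5043²) = 1/√0.7457 = 1.158; τ_1 = 9.978/1.158 = 8.616 s.
Leg 2: γ = 1/√(1 − 0.606²) = 1/√0.6328 = 1.257; τ_2 = 1.546/1.257 = 1.230 s.
Leg 3: β = 0.647; γ = 1/√(1 − 0.647²) = 1/√0.5814 = 1.311; τ_3 = 8.831/1.311 = 6.734 s.
Leg 4: γ = 1.56; τ_4 = 8.996/1.560 = 5.767 s.
Total: 8.616 + 1.230 + 6.734 + 5.767 s.

τ = 22.3 s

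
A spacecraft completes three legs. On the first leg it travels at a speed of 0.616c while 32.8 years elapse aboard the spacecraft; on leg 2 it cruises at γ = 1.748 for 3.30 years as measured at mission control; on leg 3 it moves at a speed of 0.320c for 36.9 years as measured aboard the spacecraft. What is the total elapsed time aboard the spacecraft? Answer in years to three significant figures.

τ = 71.6 years

Leg 1: 32.8 years is already measured aboard the spacecraft.
Leg 2: γ = 1.748; τ_2 = 3.30/1.748 = 1.888 years.
Leg 3: 36.9 years is already measured aboard the spacecraft.
Total: 32.80 + 1.888 + 36.90 years.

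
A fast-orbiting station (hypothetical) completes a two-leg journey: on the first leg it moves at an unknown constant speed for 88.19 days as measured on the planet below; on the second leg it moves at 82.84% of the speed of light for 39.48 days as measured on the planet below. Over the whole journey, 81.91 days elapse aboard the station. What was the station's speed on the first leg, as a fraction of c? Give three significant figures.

Leg 1: speed unknown; τ_1 = 88.19/γ_1.
Leg 2: β = 0.8284; γ = 1/√(1 − 0.8284²) = 1/√0.3138 = 1.785; τ_2 = 39.48/1.785 = 22.11 days.
Total proper time: τ_1 + 22.11 = 81.91, so τ_1 = 81.91 − 22.11 = 59.80 days.
γ_1 = 88.19/59.80 = 1.475; β = √(1 − 1/γ²) = √0.5403.

β = 0.735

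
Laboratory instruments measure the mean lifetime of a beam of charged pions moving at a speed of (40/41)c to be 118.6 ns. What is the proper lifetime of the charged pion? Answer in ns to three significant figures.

γ = 1/√(1 − (40/41)²) = 41/9 ≈ 4.556
The lab-frame lifetime is the dilated interval; the proper lifetime is τ₀ = Δt/γ = 118.6/4.556 ns.

τ₀ = 26.0 ns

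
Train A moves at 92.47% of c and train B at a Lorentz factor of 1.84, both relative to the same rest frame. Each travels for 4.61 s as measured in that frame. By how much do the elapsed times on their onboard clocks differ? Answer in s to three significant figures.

A: β = 0.9247; γ = 1/√(1 − 0.9247²) = 1/√0.1449 = 2.627; τ_A = 4.61/2.627 = 1.755 s.
B: γ = 1.84; τ_B = 4.61/1.840 = 2.505 s.

|τ_A − τ_B| = 0.750 s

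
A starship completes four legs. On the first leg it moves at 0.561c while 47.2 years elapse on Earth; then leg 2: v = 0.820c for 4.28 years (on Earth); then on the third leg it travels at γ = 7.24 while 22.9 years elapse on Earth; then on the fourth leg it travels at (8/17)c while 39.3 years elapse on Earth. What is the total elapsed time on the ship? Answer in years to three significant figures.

τ = 79.4 years

Leg 1: γ = 1/√(1 − 0.561²) = 1/√0.6853 = 1.208; τ_1 = 47.2/1.208 = 39.07 years.
Leg 2: γ = 1/√(1 − 0.820²) = 1/√0.3276 = 1.747; τ_2 = 4.28/1.747 = 2.450 years.
Leg 3: γ = 7.24; τ_3 = 22.9/7.240 = 3.163 years.
Leg 4: γ = 1/√(1 − (8/17)²) = 17/15 ≈ 1.133; τ_4 = 39.3/1.133 = 34.68 years.
Total: 39.07 + 2.450 + 3.163 + 34.68 years.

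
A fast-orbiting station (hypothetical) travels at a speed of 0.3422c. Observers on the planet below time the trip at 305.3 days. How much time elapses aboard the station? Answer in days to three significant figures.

τ = 287 days

γ = 1/√(1 − 0.3422²) = 1/√0.8829 = 1.064
The interval measured on the planet below is the dilated one; the clock aboard the station measures the proper time τ = Δt/γ = 305.3/1.064 days.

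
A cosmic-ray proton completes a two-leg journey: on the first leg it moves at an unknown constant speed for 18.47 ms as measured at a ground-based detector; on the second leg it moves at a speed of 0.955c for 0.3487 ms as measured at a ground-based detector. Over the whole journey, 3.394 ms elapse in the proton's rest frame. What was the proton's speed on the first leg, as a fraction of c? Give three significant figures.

β = 0.984

Leg 1: speed unknown; τ_1 = 18.47/γ_1.
Leg 2: γ = 1/√(1 − 0.955²) = 1/√0.08798 = 3.371; τ_2 = 0.3487/3.371 = 0.1034 ms.
Total proper time: τ_1 + 0.1034 = 3.394, so τ_1 = 3.394 − 0.1034 = 3.291 ms.
γ_1 = 18.47/3.291 = 5.613; β = √(1 − 1/γ²) = √0.9683.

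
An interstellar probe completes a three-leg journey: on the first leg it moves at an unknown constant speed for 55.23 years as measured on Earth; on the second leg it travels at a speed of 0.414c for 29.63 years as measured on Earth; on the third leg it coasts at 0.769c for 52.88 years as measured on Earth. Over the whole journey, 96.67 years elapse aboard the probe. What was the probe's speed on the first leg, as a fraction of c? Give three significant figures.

Leg 1: speed unknown; τ_1 = 55.23/γ_1.
Leg 2: γ = 1/√(1 − 0.414²) = 1/√0.8286 = 1.099; τ_2 = 29.63/1.099 = 26.97 years.
Leg 3: γ = 1/√(1 − 0.769²) = 1/√0.4086 = 1.564; τ_3 = 52.88/1.564 = 33.80 years.
Total proper time: τ_1 + 26.97 + 33.80 = 96.67, so τ_1 = 96.67 − 60.77 = 35.90 years.
γ_1 = 55.23/35.90 = 1.539; β = √(1 − 1/γ²) = √0.5776.

β = 0.760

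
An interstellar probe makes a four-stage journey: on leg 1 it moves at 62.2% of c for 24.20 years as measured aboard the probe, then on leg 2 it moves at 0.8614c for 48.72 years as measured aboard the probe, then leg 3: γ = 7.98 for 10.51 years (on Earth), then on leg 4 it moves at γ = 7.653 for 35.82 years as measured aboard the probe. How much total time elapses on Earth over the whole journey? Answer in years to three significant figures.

Leg 1: β = 0.622; γ = 1/√(1 − 0.622²) = 1/√0.6131 = 1.277; Δt_1 = 1.277 × 24.20 = 30.91 years.
Leg 2: γ = 1/√(1 − 0.8614²) = 1/√0.2580 = 1.969; Δt_2 = 1.969 × 48.72 = 95.92 years.
Leg 3: 10.51 years is already measured on Earth.
Leg 4: γ = 7.653; Δt_4 = 7.653 × 35.82 = 274.1 years.
Total: 30.91 + 95.92 + 10.51 + 274.1 years.

Δt = 411 years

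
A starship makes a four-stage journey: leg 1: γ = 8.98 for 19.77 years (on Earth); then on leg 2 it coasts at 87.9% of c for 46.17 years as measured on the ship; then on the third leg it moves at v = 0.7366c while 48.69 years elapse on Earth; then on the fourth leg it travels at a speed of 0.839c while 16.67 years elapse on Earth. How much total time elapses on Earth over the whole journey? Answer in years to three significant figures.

Δt = 182 years

Leg 1: 19.77 years is already measured on Earth.
Leg 2: β = 0.879; γ = 1/√(1 − 0.879²) = 1/√0.2274 = 2.097; Δt_2 = 2.097 × 46.17 = 96.83 years.
Leg 3: 48.69 years is already measured on Earth.
Leg 4: 16.67 years is already measured on Earth.
Total: 19.77 + 96.83 + 48.69 + 16.67 years.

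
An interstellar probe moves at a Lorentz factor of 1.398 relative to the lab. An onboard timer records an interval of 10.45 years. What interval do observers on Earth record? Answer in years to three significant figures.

Δt = 14.6 years

γ = 1.398
The interval measured aboard the probe is the proper time (both events occur at the same place in that frame); the lab-frame interval is Δt = γτ = 1.398 × 10.45 years.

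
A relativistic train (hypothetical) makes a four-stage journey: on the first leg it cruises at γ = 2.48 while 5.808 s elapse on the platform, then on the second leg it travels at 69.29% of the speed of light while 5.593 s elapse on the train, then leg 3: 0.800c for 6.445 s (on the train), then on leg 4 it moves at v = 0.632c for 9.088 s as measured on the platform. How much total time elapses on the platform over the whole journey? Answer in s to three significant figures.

Δt = 33.4 s

Leg 1: 5.808 s is already measured on the platform.
Leg 2: β = 0.6929; γ = 1/√(1 − 0.6929²) = 1/√0.5199 = 1.387; Δt_2 = 1.387 × 5.593 = 7.757 s.
Leg 3: γ = 1/√(1 − 0.800²) = 5/3 ≈ 1.667; Δt_3 = 1.667 × 6.445 = 10.74 s.
Leg 4: 9.088 s is already measured on the platform.
Total: 5.808 + 7.757 + 10.74 + 9.088 s.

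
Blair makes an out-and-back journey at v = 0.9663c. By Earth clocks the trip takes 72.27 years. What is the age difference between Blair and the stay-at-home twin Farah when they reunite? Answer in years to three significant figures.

Δt − τ = 53.7 years

γ = 1/√(1 − 0.9663²) = 1/√0.06626 = 3.885
Blair's elapsed proper time: τ = 72.27/3.885 = 18.60 years.
Age gap = Δt − τ = 72.27 − 18.60 years.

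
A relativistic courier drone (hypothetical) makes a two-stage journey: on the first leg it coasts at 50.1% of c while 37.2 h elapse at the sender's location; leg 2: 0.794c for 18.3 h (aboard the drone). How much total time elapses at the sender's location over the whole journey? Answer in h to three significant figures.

Leg 1: 37.2 h is already measured at the sender's location.
Leg 2: γ = 1/√(1 − 0.794²) = 1/√0.3696 = 1.645; Δt_2 = 1.645 × 18.3 = 30.10 h.
Total: 37.20 + 30.10 h.

Δt = 67.3 h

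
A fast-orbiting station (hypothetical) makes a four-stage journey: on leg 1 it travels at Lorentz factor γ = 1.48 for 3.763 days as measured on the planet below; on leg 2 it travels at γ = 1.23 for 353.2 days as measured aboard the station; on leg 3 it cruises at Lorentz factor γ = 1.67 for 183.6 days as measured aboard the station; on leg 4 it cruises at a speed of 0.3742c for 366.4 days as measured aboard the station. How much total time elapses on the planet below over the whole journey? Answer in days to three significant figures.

Leg 1: 3.763 days is already measured on the planet below.
Leg 2: γ = 1.23; Δt_2 = 1.230 × 353.2 = 434.4 days.
Leg 3: γ = 1.67; Δt_3 = 1.670 × 183.6 = 306.6 days.
Leg 4: γ = 1/√(1 − 0.3742²) = 1/√0.8600 = 1.078; Δt_4 = 1.078 × 366.4 = 395.1 days.
Total: 3.763 + 434.4 + 306.6 + 395.1 days.

Δt = 1140 days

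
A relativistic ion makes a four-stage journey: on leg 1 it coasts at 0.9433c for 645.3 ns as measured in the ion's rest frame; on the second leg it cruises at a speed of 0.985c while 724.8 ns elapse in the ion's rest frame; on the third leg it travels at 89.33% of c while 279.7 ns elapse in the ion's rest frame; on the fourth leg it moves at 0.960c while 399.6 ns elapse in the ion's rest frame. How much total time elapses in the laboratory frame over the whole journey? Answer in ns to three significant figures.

Leg 1: γ = 1/√(1 − 0.9433²) = 1/√0.1102 = 3.013; Δt_1 = 3.013 × 645.3 = 1944 ns.
Leg 2: γ = 1/√(1 − 0.985²) = 1/√0.02977 = 5.795; Δt_2 = 5.795 × 724.8 = 4200 ns.
Leg 3: β = 0.8933; γ = 1/√(1 − 0.8933²) = 1/√0.2020 = 2.225; Δt_3 = 2.225 × 279.7 = 622.3 ns.
Leg 4: γ = 1/√(1 − 0.960²) = 25/7 ≈ 3.571; Δt_4 = 3.571 × 399.6 = 1427 ns.
Total: 1944 + 4200 + 622.3 + 1427 ns.

Δt = 8190 ns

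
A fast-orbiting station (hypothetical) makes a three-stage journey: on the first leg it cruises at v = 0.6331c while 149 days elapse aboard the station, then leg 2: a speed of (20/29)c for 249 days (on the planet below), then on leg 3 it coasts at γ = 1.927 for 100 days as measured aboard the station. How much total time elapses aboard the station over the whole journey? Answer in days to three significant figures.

Leg 1: 149 days is already measured aboard the station.
Leg 2: γ = 1/√(1 − (20/29)²) = 29/21 ≈ 1.381; τ_2 = 249/1.381 = 180.3 days.
Leg 3: 100 days is already measured aboard the station.
Total: 149.0 + 180.3 + 100.0 days.

τ = 429 days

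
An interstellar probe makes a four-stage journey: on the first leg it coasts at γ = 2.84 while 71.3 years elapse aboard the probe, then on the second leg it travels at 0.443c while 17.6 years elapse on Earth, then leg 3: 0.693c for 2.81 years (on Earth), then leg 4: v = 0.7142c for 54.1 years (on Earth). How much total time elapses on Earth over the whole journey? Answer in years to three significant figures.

Leg 1: γ = 2.84; Δt_1 = 2.840 × 71.3 = 202.5 years.
Leg 2: 17.6 years is already measured on Earth.
Leg 3: 2.81 years is already measured on Earth.
Leg 4: 54.1 years is already measured on Earth.
Total: 202.5 + 17.60 + 2.810 + 54.10 years.

Δt = 277 years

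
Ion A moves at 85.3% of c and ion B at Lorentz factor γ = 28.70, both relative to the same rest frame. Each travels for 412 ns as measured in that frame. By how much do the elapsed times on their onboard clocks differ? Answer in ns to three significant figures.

|τ_A − τ_B| = 201 ns

A: β = 0.853; γ = 1/√(1 − 0.853²) = 1/√0.2724 = 1.916; τ_A = 412/1.916 = 215.0 ns.
B: γ = 28.70; τ_B = 412/28.70 = 14.36 ns.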